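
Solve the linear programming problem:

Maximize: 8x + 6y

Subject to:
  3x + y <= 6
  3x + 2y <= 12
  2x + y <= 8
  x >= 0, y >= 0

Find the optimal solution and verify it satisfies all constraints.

Feasible vertices: (0, 0), (0, 6), (2, 0)
Objective 8x + 6y at each vertex:
  (0, 0): 0
  (0, 6): 36
  (2, 0): 16
Maximum is 36 at (0, 6).
Verify constraints at (x, y) = (0, 6):
  3*0 + 1*6 = 6 <= 6 (active)
  3*0 + 2*6 = 12 <= 12 (active)
  2*0 + 1*6 = 6 <= 8
  x = 0 >= 0, y = 6 >= 0. All constraints satisfied.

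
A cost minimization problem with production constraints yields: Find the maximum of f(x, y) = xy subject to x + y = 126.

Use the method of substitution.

Substitute y = 126 - x into f(x,y) = xy:
g(x) = x(126 - x) = 126x - x^2
g'(x) = 126 - 2x = 0  =>  x = 63
y = 126 - 63 = 63
Maximum value = 63 * 63 = 3969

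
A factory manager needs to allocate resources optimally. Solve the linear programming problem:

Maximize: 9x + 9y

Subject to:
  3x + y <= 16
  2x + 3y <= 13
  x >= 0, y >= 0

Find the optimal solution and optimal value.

Feasible vertices: (0, 0), (0, 13/3), (5, 1), (16/3, 0)
Objective 9x + 9y at each:
  (0, 0): 0
  (0, 13/3): 39
  (5, 1): 54
  (16/3, 0): 48
Maximum is 54 at (5, 1).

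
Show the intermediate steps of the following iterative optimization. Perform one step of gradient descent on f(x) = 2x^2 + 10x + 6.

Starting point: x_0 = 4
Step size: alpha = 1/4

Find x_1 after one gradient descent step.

f(x) = 2x^2 + 10x + 6
f'(x) = 4x + 10
f'(4) = 4*4 + (10) = 26
x_1 = x_0 - alpha * f'(x_0) = 4 - 1/4 * 26 = -5/2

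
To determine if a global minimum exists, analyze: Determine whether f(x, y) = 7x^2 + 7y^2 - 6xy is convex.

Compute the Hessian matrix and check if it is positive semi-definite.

f(x,y) = 7x^2 + 7y^2 - 6xy
Hessian H = [[14, -6], [-6, 14]]
trace(H) = 28, det(H) = 160
Eigenvalues: (28 +/- sqrt(144)) / 2 = 20, 8
Since both eigenvalues > 0, f is convex.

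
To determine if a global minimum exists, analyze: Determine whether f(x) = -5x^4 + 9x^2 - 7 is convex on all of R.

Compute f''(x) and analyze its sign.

f(x) = -5x^4 + 9x^2 - 7
f'(x) = -20x^3 + 18x
f''(x) = -60x^2 + 18
f''(x) = -60x^2 + 18 -> -inf as |x| -> inf
Therefore, f is not globally convex on R.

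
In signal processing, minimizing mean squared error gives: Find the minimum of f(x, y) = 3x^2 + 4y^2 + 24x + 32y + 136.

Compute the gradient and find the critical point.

f(x,y) = 3x^2 + 4y^2 + 24x + 32y + 136
df/dx = 6x + (24) = 0  =>  x = -4
df/dy = 8y + (32) = 0  =>  y = -4
f(-4, -4) = 3*(-4)^2 + 4*(-4)^2 + 24*(-4) + 32*(-4) + 136 = 24
Hessian is diagonal with entries 6, 8 > 0, so this is a minimum.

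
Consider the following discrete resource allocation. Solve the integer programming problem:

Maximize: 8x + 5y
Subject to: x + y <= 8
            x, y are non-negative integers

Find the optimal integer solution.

Objective: 8x + 5y, constraint: x + y <= 8
Coefficient of x is 8 >= coefficient of y is 5, so allocate the entire budget to x.
Optimal: x = 8, y = 0, value = 64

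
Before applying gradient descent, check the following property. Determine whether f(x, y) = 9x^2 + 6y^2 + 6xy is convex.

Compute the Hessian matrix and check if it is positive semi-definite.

f(x,y) = 9x^2 + 6y^2 + 6xy
Hessian H = [[18, 6], [6, 12]]
trace(H) = 30, det(H) = 180
Eigenvalues: (30 +/- sqrt(180)) / 2 = 21.71, 8.292
Since both eigenvalues > 0, f is convex.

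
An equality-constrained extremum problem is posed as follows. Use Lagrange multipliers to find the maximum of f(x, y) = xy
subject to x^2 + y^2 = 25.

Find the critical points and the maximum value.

Lagrange conditions: y = 2*lambda*x and x = 2*lambda*y
If x = 0 then y = 0, violating the constraint, so x, y != 0.
Dividing: y/x = x/y => x^2 = y^2 => y = x or y = -x
Constraint: 2x^2 = 25 => x^2 = 25/2 => x = +/-sqrt(25/2)
Critical points: (sqrt(25/2), sqrt(25/2)), (-sqrt(25/2), -sqrt(25/2)), (sqrt(25/2), -sqrt(25/2)), (-sqrt(25/2), sqrt(25/2))
  y = x:  xy = x^2 = 25/2  at (sqrt(25/2), sqrt(25/2)) and (-sqrt(25/2), -sqrt(25/2))
  y = -x: xy = -x^2 = -25/2 at (sqrt(25/2), -sqrt(25/2)) and (-sqrt(25/2), sqrt(25/2))
Maximum xy = 25/2 at (sqrt(25/2), sqrt(25/2)) and (-sqrt(25/2), -sqrt(25/2))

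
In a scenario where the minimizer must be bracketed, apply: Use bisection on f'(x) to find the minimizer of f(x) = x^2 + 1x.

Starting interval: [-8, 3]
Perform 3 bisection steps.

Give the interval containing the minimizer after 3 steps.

Finding critical point of f(x) = x^2 + 1x using bisection on f'(x) = 2x + 1.
f'(x) = 0 when x = -1/2.
Starting interval: [-8, 3]
Step 1: mid = -5/2, f'(mid) = -4, new interval = [-5/2, 3]
Step 2: mid = 1/4, f'(mid) = 3/2, new interval = [-5/2, 1/4]
Step 3: mid = -9/8, f'(mid) = -5/4, new interval = [-9/8, 1/4]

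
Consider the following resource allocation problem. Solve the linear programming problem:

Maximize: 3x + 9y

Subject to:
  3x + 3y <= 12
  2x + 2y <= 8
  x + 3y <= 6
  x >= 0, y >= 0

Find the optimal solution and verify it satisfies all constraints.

Feasible vertices: (0, 0), (0, 2), (3, 1), (4, 0)
Objective 3x + 9y at each vertex:
  (0, 0): 0
  (0, 2): 18
  (3, 1): 18
  (4, 0): 12
Maximum is 18 at (0, 2).
Verify constraints at (x, y) = (0, 2):
  3*0 + 3*2 = 6 <= 12
  2*0 + 2*2 = 4 <= 8
  1*0 + 3*2 = 6 <= 6 (active)
  x = 0 >= 0, y = 2 >= 0. All constraints satisfied.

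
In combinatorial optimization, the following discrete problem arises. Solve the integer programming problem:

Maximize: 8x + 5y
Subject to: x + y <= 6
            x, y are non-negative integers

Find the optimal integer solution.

Objective: 8x + 5y, constraint: x + y <= 6
Coefficient of x is 8 >= coefficient of y is 5, so allocate the entire budget to x.
Optimal: x = 6, y = 0, value = 48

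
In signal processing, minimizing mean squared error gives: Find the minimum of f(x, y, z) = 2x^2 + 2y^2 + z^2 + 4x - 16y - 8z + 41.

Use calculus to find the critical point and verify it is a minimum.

f(x,y,z) = 2x^2 + 2y^2 + z^2 + 4x - 16y - 8z + 41
df/dx = 4x + (4) = 0 => x = -1
df/dy = 4y + (-16) = 0 => y = 4
df/dz = 2z + (-8) = 0 => z = 4
f(-1,4,4) = 2*(-1)^2 + 2*(4)^2 + 1*(4)^2 + 4*(-1) + -16*(4) + -8*(4) + 41 = -9
Hessian is diagonal with entries 4, 4, 2 > 0, confirmed minimum.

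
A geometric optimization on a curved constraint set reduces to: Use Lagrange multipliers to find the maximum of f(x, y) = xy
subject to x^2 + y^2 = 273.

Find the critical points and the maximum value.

Lagrange conditions: y = 2*lambda*x and x = 2*lambda*y
If x = 0 then y = 0, violating the constraint, so x, y != 0.
Dividing: y/x = x/y => x^2 = y^2 => y = x or y = -x
Constraint: 2x^2 = 273 => x^2 = 273/2 => x = +/-sqrt(273/2)
Critical points: (sqrt(273/2), sqrt(273/2)), (-sqrt(273/2), -sqrt(273/2)), (sqrt(273/2), -sqrt(273/2)), (-sqrt(273/2), sqrt(273/2))
  y = x:  xy = x^2 = 273/2  at (sqrt(273/2), sqrt(273/2)) and (-sqrt(273/2), -sqrt(273/2))
  y = -x: xy = -x^2 = -273/2 at (sqrt(273/2), -sqrt(273/2)) and (-sqrt(273/2), sqrt(273/2))
Maximum xy = 273/2 at (sqrt(273/2), sqrt(273/2)) and (-sqrt(273/2), -sqrt(273/2))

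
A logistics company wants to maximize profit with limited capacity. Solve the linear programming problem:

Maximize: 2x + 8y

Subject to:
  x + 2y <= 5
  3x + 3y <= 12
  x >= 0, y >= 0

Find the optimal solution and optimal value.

Feasible vertices: (0, 0), (0, 5/2), (3, 1), (4, 0)
Objective 2x + 8y at each:
  (0, 0): 0
  (0, 5/2): 20
  (3, 1): 14
  (4, 0): 8
Maximum is 20 at (0, 5/2).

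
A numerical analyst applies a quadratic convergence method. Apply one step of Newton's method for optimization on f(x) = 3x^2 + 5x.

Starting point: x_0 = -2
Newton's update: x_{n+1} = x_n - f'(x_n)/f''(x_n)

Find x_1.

f(x) = 3x^2 + 5x
f'(x) = 6x + (5), f''(x) = 6
Newton step: x_1 = x_0 - f'(x_0)/f''(x_0)
f'(-2) = -7
x_1 = -2 - -7/6 = -5/6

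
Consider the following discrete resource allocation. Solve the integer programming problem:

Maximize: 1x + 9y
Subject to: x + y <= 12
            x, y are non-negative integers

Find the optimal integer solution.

Objective: 1x + 9y, constraint: x + y <= 12
Coefficient of y is 9 > coefficient of x is 1, so allocate the entire budget to y.
Optimal: x = 0, y = 12, value = 108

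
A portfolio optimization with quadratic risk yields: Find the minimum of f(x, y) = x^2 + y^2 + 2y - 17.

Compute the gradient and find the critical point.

f(x,y) = x^2 + y^2 + 2y - 17
df/dx = 2x + (0) = 0  =>  x = 0
df/dy = 2y + (2) = 0  =>  y = -1
f(0, -1) = 1*(0)^2 + 1*(-1)^2 + 2*(-1) + -17 = -18
Hessian is diagonal with entries 2, 2 > 0, so this is a minimum.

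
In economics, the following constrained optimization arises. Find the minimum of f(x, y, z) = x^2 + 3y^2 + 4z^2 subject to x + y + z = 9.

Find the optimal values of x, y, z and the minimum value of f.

Using Lagrange multipliers on f = x^2 + 3y^2 + 4z^2 with constraint x + y + z = 9:
Conditions: 2*1*x = lambda, 2*3*y = lambda, 2*4*z = lambda
So x = lambda/2, y = lambda/6, z = lambda/8
Substituting into constraint: lambda * (19/24) = 9
lambda = 216/19
x = 108/19, y = 36/19, z = 27/19
Minimum value = 972/19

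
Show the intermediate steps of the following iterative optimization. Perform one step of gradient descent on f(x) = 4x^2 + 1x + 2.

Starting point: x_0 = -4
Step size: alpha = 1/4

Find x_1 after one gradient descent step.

f(x) = 4x^2 + 1x + 2
f'(x) = 8x + 1
f'(-4) = 8*-4 + (1) = -31
x_1 = x_0 - alpha * f'(x_0) = -4 - 1/4 * -31 = 15/4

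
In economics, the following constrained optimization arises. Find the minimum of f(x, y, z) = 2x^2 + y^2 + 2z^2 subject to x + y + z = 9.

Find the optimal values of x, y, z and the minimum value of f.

Using Lagrange multipliers on f = 2x^2 + y^2 + 2z^2 with constraint x + y + z = 9:
Conditions: 2*2*x = lambda, 2*1*y = lambda, 2*2*z = lambda
So x = lambda/4, y = lambda/2, z = lambda/4
Substituting into constraint: lambda * (1) = 9
lambda = 9
x = 9/4, y = 9/2, z = 9/4
Minimum value = 81/2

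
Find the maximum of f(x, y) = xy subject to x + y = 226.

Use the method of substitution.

Substitute y = 226 - x into f(x,y) = xy:
g(x) = x(226 - x) = 226x - x^2
g'(x) = 226 - 2x = 0  =>  x = 113
y = 226 - 113 = 113
Maximum value = 113 * 113 = 12769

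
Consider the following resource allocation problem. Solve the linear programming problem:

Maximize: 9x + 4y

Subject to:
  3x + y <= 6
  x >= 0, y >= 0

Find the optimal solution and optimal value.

The feasible region has vertices at [(0, 0), (2, 0), (0, 6)].
Checking objective 9x + 4y at each vertex:
  (0, 0): 9*0 + 4*0 = 0
  (2, 0): 9*2 + 4*0 = 18
  (0, 6): 9*0 + 4*6 = 24
Maximum is 24 at (0, 6).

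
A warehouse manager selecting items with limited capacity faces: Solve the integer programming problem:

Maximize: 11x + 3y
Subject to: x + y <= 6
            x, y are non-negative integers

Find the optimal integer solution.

Objective: 11x + 3y, constraint: x + y <= 6
Coefficient of x is 11 >= coefficient of y is 3, so allocate the entire budget to x.
Optimal: x = 6, y = 0, value = 66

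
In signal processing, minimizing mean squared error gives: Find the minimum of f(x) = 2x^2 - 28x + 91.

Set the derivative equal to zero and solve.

f(x) = 2x^2 - 28x + 91
f'(x) = 4x + (-28) = 0
x = 28/4 = 7
f(7) = -7
Since f''(x) = 4 > 0, this is a minimum.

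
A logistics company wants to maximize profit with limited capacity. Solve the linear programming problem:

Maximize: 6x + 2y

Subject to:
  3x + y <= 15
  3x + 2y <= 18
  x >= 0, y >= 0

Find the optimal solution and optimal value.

Feasible vertices: (0, 0), (0, 9), (4, 3), (5, 0)
Objective 6x + 2y at each:
  (0, 0): 0
  (0, 9): 18
  (4, 3): 30
  (5, 0): 30
Maximum is 30 at (4, 3).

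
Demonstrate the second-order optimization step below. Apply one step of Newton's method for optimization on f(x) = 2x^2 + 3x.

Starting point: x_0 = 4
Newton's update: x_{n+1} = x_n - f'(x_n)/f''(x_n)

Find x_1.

f(x) = 2x^2 + 3x
f'(x) = 4x + (3), f''(x) = 4
Newton step: x_1 = x_0 - f'(x_0)/f''(x_0)
f'(4) = 19
x_1 = 4 - 19/4 = -3/4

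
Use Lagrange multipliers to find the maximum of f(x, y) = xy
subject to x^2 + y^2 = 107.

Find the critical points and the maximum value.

Lagrange conditions: y = 2*lambda*x and x = 2*lambda*y
If x = 0 then y = 0, violating the constraint, so x, y != 0.
Dividing: y/x = x/y => x^2 = y^2 => y = x or y = -x
Constraint: 2x^2 = 107 => x^2 = 107/2 => x = +/-sqrt(107/2)
Critical points: (sqrt(107/2), sqrt(107/2)), (-sqrt(107/2), -sqrt(107/2)), (sqrt(107/2), -sqrt(107/2)), (-sqrt(107/2), sqrt(107/2))
  y = x:  xy = x^2 = 107/2  at (sqrt(107/2), sqrt(107/2)) and (-sqrt(107/2), -sqrt(107/2))
  y = -x: xy = -x^2 = -107/2 at (sqrt(107/2), -sqrt(107/2)) and (-sqrt(107/2), sqrt(107/2))
Maximum xy = 107/2 at (sqrt(107/2), sqrt(107/2)) and (-sqrt(107/2), -sqrt(107/2))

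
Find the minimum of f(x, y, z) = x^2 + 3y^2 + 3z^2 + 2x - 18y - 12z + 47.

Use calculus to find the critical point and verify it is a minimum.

f(x,y,z) = x^2 + 3y^2 + 3z^2 + 2x - 18y - 12z + 47
df/dx = 2x + (2) = 0 => x = -1
df/dy = 6y + (-18) = 0 => y = 3
df/dz = 6z + (-12) = 0 => z = 2
f(-1,3,2) = 1*(-1)^2 + 3*(3)^2 + 3*(2)^2 + 2*(-1) + -18*(3) + -12*(2) + 47 = 7
Hessian is diagonal with entries 2, 6, 6 > 0, confirmed minimum.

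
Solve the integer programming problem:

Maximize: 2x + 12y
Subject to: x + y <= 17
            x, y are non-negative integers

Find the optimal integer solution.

Objective: 2x + 12y, constraint: x + y <= 17
Coefficient of y is 12 > coefficient of x is 2, so allocate the entire budget to y.
Optimal: x = 0, y = 17, value = 204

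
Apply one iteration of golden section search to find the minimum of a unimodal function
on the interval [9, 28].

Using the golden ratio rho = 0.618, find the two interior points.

Golden section search on [9, 28].
Golden ratio rho = 0.618 (approx).
Interior points:
  x_1 = 9 + (1-0.618)*19 = 16.2580
  x_2 = 9 + 0.618*19 = 20.7420
Compare f(x_1) and f(x_2) to determine which subinterval to keep.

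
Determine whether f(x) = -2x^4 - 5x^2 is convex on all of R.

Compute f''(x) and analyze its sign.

f(x) = -2x^4 - 5x^2
f'(x) = -8x^3 + -10x
f''(x) = -24x^2 + -10
f''(x) = -24x^2 + -10 <= -10 < 0 for all x
Therefore, f is concave on R.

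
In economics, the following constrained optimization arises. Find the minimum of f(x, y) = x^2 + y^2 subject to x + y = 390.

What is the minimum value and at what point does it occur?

Substitute y = 390 - x into f(x,y) = x^2 + y^2:
g(x) = x^2 + (390 - x)^2 = 2x^2 - 780x + 152100
g'(x) = 4x - 780 = 0  =>  x = 195
y = 390 - 195 = 195
Minimum value = 195^2 + 195^2 = 76050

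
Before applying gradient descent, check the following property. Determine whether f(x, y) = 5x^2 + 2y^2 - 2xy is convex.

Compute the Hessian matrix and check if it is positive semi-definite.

f(x,y) = 5x^2 + 2y^2 - 2xy
Hessian H = [[10, -2], [-2, 4]]
trace(H) = 14, det(H) = 36
Eigenvalues: (14 +/- sqrt(52)) / 2 = 10.61, 3.394
Since both eigenvalues > 0, f is convex.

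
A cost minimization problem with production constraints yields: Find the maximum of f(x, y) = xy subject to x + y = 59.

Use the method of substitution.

Substitute y = 59 - x into f(x,y) = xy:
g(x) = x(59 - x) = 59x - x^2
g'(x) = 59 - 2x = 0  =>  x = 59/2
y = 59 - 59/2 = 59/2
Maximum value = (59/2) * (59/2) = 3481/4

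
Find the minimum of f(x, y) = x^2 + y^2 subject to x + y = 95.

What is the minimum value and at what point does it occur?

Substitute y = 95 - x into f(x,y) = x^2 + y^2:
g(x) = x^2 + (95 - x)^2 = 2x^2 - 190x + 9025
g'(x) = 4x - 190 = 0  =>  x = 95/2
y = 95 - 95/2 = 95/2
Minimum value = (95/2)^2 + (95/2)^2 = 9025/2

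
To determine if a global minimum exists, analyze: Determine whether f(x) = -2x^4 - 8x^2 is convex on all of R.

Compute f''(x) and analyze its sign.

f(x) = -2x^4 - 8x^2
f'(x) = -8x^3 + -16x
f''(x) = -24x^2 + -16
f''(x) = -24x^2 + -16 <= -16 < 0 for all x
Therefore, f is concave on R.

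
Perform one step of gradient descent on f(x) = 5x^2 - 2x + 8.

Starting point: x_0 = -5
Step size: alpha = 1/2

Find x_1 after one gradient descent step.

f(x) = 5x^2 - 2x + 8
f'(x) = 10x - 2
f'(-5) = 10*-5 + (-2) = -52
x_1 = x_0 - alpha * f'(x_0) = -5 - 1/2 * -52 = 21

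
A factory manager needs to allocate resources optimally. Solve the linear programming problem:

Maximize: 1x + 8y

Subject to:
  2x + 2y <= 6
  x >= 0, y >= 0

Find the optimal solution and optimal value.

The feasible region has vertices at [(0, 0), (3, 0), (0, 3)].
Checking objective 1x + 8y at each vertex:
  (0, 0): 1*0 + 8*0 = 0
  (3, 0): 1*3 + 8*0 = 3
  (0, 3): 1*0 + 8*3 = 24
Maximum is 24 at (0, 3).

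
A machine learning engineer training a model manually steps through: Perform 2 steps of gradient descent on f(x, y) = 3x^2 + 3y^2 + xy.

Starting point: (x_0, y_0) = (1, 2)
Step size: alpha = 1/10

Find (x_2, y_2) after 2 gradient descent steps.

f(x,y) = 3x^2 + 3y^2 + xy
grad_x = 6x + 1y, grad_y = 6y + 1x
Step 1: grad = (8, 13), (1/5, 7/10)
Step 2: grad = (19/10, 22/5), (1/100, 13/50)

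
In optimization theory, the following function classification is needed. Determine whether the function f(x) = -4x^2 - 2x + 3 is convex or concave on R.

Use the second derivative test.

f(x) = -4x^2 - 2x + 3
f'(x) = -8x - 2
f''(x) = -8
Since f''(x) = -8 < 0 for all x, f is concave on R.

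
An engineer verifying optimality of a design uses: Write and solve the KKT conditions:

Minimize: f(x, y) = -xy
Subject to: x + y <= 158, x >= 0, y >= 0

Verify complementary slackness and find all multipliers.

Problem: min -xy s.t. x + y <= 158 (multiplier lambda), x >= 0 (mu_x), y >= 0 (mu_y)
KKT stationarity: -y + lambda - mu_x = 0, -x + lambda - mu_y = 0, with lambda, mu_x, mu_y >= 0
Complementary slackness: lambda*(x + y - 158) = 0, mu_x*x = 0, mu_y*y = 0
If lambda = 0: y = -mu_x <= 0 and x = -mu_y <= 0 force x = y = 0 with f = 0; but x = y = 79 is feasible with f = -6241 < 0, so this is not the minimum. Hence lambda > 0 and x + y = 158.
Try x > 0, y > 0 (so mu_x = mu_y = 0): y = lambda, x = lambda => x = y = lambda
x + y = 158 => 2*lambda = 158 => lambda = 79
x* = y* = 79 > 0, consistent with mu_x = mu_y = 0.
(Any feasible point with x = 0 or y = 0 has f = 0 > -6241, so the minimum is not on those boundaries.)
min(-xy) = -6241 (i.e. max xy = 6241)
Multipliers: lambda = 79, mu_x = 0, mu_y = 0
Complementary slackness: lambda*(x + y - 158) = 79*(79 + 79 - 158) = 0, mu_x*x = 0*79 = 0, mu_y*y = 0*79 = 0. Satisfied.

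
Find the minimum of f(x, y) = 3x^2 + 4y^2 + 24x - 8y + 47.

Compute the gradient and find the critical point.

f(x,y) = 3x^2 + 4y^2 + 24x - 8y + 47
df/dx = 6x + (24) = 0  =>  x = -4
df/dy = 8y + (-8) = 0  =>  y = 1
f(-4, 1) = 3*(-4)^2 + 4*(1)^2 + 24*(-4) + -8*(1) + 47 = -5
Hessian is diagonal with entries 6, 8 > 0, so this is a minimum.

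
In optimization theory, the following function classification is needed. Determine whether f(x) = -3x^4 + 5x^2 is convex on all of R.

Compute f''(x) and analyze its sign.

f(x) = -3x^4 + 5x^2
f'(x) = -12x^3 + 10x
f''(x) = -36x^2 + 10
f''(x) = -36x^2 + 10 -> -inf as |x| -> inf
Therefore, f is not globally convex on R.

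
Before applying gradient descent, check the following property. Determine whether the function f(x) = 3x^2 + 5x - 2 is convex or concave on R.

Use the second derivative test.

f(x) = 3x^2 + 5x - 2
f'(x) = 6x + 5
f''(x) = 6
Since f''(x) = 6 > 0 for all x, f is convex on R.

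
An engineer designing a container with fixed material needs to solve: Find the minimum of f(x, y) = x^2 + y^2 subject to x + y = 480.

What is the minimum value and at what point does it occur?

Substitute y = 480 - x into f(x,y) = x^2 + y^2:
g(x) = x^2 + (480 - x)^2 = 2x^2 - 960x + 230400
g'(x) = 4x - 960 = 0  =>  x = 240
y = 480 - 240 = 240
Minimum value = 240^2 + 240^2 = 115200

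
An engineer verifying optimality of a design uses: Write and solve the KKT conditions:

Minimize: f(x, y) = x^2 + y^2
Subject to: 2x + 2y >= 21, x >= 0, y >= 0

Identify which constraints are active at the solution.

KKT conditions for min x^2 + y^2 s.t. 2x + 2y >= 21, x >= 0, y >= 0:
Stationarity: 2x = mu*2 + mu_x, 2y = mu*2 + mu_y, with mu, mu_x, mu_y >= 0
Complementary slackness: mu*(2x + 2y - 21) = 0, mu_x*x = 0, mu_y*y = 0
(0, 0) is infeasible (2*0 + 2*0 < 21), so if mu = 0 stationarity would force x = mu_x/2 >= 0, y = mu_y/2 >= 0 with mu_x*x = mu_y*y = 0, i.e. x = y = 0: contradiction. Hence mu > 0 and 2x + 2y = 21 is active.
Try x > 0, y > 0 (so mu_x = mu_y = 0): x = 2*mu/2, y = 2*mu/2
Substitute: 2*(2*mu/2) + 2*(2*mu/2) = 21
  mu*8/2 = 21 => mu = 21/4
x* = 21/4 > 0, y* = 21/4 > 0, consistent with mu_x = mu_y = 0.
f is convex and the constraints are linear, so this KKT point is the global minimum.
f* = 441/8
Active constraints: 2x + 2y >= 21 (holds with equality, mu = 21/4 > 0); x >= 0 and y >= 0 are inactive (mu_x = mu_y = 0).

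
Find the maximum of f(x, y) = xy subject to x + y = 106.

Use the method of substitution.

Substitute y = 106 - x into f(x,y) = xy:
g(x) = x(106 - x) = 106x - x^2
g'(x) = 106 - 2x = 0  =>  x = 53
y = 106 - 53 = 53
Maximum value = 53 * 53 = 2809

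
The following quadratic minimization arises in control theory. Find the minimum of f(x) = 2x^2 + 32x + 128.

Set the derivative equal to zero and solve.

f(x) = 2x^2 + 32x + 128
f'(x) = 4x + (32) = 0
x = -32/4 = -8
f(-8) = 0
Since f''(x) = 4 > 0, this is a minimum.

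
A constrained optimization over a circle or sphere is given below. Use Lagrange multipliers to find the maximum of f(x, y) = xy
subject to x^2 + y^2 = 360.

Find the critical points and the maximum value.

Lagrange conditions: y = 2*lambda*x and x = 2*lambda*y
If x = 0 then y = 0, violating the constraint, so x, y != 0.
Dividing: y/x = x/y => x^2 = y^2 => y = x or y = -x
Constraint: 2x^2 = 360 => x^2 = 180 => x = +/-sqrt(180)
Critical points: (sqrt(180), sqrt(180)), (-sqrt(180), -sqrt(180)), (sqrt(180), -sqrt(180)), (-sqrt(180), sqrt(180))
  y = x:  xy = x^2 = 180  at (sqrt(180), sqrt(180)) and (-sqrt(180), -sqrt(180))
  y = -x: xy = -x^2 = -180 at (sqrt(180), -sqrt(180)) and (-sqrt(180), sqrt(180))
Maximum xy = 180 at (sqrt(180), sqrt(180)) and (-sqrt(180), -sqrt(180))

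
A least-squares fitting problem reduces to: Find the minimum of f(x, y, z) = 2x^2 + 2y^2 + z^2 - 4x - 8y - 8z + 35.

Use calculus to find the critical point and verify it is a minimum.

f(x,y,z) = 2x^2 + 2y^2 + z^2 - 4x - 8y - 8z + 35
df/dx = 4x + (-4) = 0 => x = 1
df/dy = 4y + (-8) = 0 => y = 2
df/dz = 2z + (-8) = 0 => z = 4
f(1,2,4) = 2*(1)^2 + 2*(2)^2 + 1*(4)^2 + -4*(1) + -8*(2) + -8*(4) + 35 = 9
Hessian is diagonal with entries 4, 4, 2 > 0, confirmed minimum.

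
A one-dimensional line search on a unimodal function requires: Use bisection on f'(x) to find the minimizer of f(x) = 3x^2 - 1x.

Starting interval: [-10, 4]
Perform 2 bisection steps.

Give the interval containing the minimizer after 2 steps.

Finding critical point of f(x) = 3x^2 - 1x using bisection on f'(x) = 6x + -1.
f'(x) = 0 when x = 1/6.
Starting interval: [-10, 4]
Step 1: mid = -3, f'(mid) = -19, new interval = [-3, 4]
Step 2: mid = 1/2, f'(mid) = 2, new interval = [-3, 1/2]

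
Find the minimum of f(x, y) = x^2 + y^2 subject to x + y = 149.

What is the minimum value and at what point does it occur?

Substitute y = 149 - x into f(x,y) = x^2 + y^2:
g(x) = x^2 + (149 - x)^2 = 2x^2 - 298x + 22201
g'(x) = 4x - 298 = 0  =>  x = 149/2
y = 149 - 149/2 = 149/2
Minimum value = (149/2)^2 + (149/2)^2 = 22201/2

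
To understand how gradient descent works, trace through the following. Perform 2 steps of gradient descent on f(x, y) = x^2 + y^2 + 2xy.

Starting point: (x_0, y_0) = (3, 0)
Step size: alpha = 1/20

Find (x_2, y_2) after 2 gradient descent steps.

f(x,y) = x^2 + y^2 + 2xy
grad_x = 2x + 2y, grad_y = 2y + 2x
Step 1: grad = (6, 6), (27/10, -3/10)
Step 2: grad = (24/5, 24/5), (123/50, -27/50)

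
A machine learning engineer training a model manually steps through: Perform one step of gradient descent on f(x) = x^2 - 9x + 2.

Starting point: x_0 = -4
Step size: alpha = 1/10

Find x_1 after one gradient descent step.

f(x) = x^2 - 9x + 2
f'(x) = 2x - 9
f'(-4) = 2*-4 + (-9) = -17
x_1 = x_0 - alpha * f'(x_0) = -4 - 1/10 * -17 = -23/10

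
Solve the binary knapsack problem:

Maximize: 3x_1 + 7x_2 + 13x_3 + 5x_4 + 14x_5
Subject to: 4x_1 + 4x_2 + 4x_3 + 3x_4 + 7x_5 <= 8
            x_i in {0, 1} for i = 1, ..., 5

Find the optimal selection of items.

Items: item 1 (v=3, w=4), item 2 (v=7, w=4), item 3 (v=13, w=4), item 4 (v=5, w=3), item 5 (v=14, w=7)
Capacity: 8
Checking all 32 subsets (w = total weight, v = total value):
  {}: w = 0, v = 0
  {1}: w = 4, v = 3
  {2}: w = 4, v = 7
  {3}: w = 4, v = 13
  {4}: w = 3, v = 5
  {5}: w = 7, v = 14
  {1, 2}: w = 8, v = 10
  {1, 3}: w = 8, v = 16
  {1, 4}: w = 7, v = 8
  {1, 5}: w = 11 > 8, infeasible
  {2, 3}: w = 8, v = 20
  {2, 4}: w = 7, v = 12
  {2, 5}: w = 11 > 8, infeasible
  {3, 4}: w = 7, v = 18
  {3, 5}: w = 11 > 8, infeasible
  {4, 5}: w = 10 > 8, infeasible
  {1, 2, 3}: w = 12 > 8, infeasible
  {1, 2, 4}: w = 11 > 8, infeasible
  {1, 2, 5}: w = 15 > 8, infeasible
  {1, 3, 4}: w = 11 > 8, infeasible
  {1, 3, 5}: w = 15 > 8, infeasible
  {1, 4, 5}: w = 14 > 8, infeasible
  {2, 3, 4}: w = 11 > 8, infeasible
  {2, 3, 5}: w = 15 > 8, infeasible
  {2, 4, 5}: w = 14 > 8, infeasible
  {3, 4, 5}: w = 14 > 8, infeasible
  {1, 2, 3, 4}: w = 15 > 8, infeasible
  {1, 2, 3, 5}: w = 19 > 8, infeasible
  {1, 2, 4, 5}: w = 18 > 8, infeasible
  {1, 3, 4, 5}: w = 18 > 8, infeasible
  {2, 3, 4, 5}: w = 18 > 8, infeasible
  {1, 2, 3, 4, 5}: w = 22 > 8, infeasible
Best feasible subset: items [2, 3]
Total weight: 8 <= 8, total value: 20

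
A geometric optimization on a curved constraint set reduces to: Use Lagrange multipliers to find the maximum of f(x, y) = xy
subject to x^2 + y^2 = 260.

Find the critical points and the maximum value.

Lagrange conditions: y = 2*lambda*x and x = 2*lambda*y
If x = 0 then y = 0, violating the constraint, so x, y != 0.
Dividing: y/x = x/y => x^2 = y^2 => y = x or y = -x
Constraint: 2x^2 = 260 => x^2 = 130 => x = +/-sqrt(130)
Critical points: (sqrt(130), sqrt(130)), (-sqrt(130), -sqrt(130)), (sqrt(130), -sqrt(130)), (-sqrt(130), sqrt(130))
  y = x:  xy = x^2 = 130  at (sqrt(130), sqrt(130)) and (-sqrt(130), -sqrt(130))
  y = -x: xy = -x^2 = -130 at (sqrt(130), -sqrt(130)) and (-sqrt(130), sqrt(130))
Maximum xy = 130 at (sqrt(130), sqrt(130)) and (-sqrt(130), -sqrt(130))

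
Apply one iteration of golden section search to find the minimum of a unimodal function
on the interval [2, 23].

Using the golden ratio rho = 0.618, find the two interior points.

Golden section search on [2, 23].
Golden ratio rho = 0.618 (approx).
Interior points:
  x_1 = 2 + (1-0.618)*21 = 10.0220
  x_2 = 2 + 0.618*21 = 14.9780
Compare f(x_1) and f(x_2) to determine which subinterval to keep.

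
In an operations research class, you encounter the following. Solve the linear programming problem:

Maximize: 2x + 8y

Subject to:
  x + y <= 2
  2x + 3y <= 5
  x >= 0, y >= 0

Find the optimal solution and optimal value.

Feasible vertices: (0, 0), (0, 5/3), (1, 1), (2, 0)
Objective 2x + 8y at each:
  (0, 0): 0
  (0, 5/3): 40/3
  (1, 1): 10
  (2, 0): 4
Maximum is 40/3 at (0, 5/3).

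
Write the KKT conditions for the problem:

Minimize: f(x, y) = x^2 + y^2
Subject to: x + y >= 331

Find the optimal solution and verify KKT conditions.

KKT conditions for min x^2 + y^2 s.t. x + y >= 331:
Stationarity: 2x = mu, 2y = mu
So x = y = mu/2.
Complementary slackness: mu*(x + y - 331) = 0
Primal feasibility: x + y >= 331; dual feasibility: mu >= 0
If mu = 0 then x = y = 0, but 0 + 0 < 331 is infeasible, so the constraint is active.
Constraint active: x + y = 2*(mu/2) = 331 => mu = 331
x = y = 331/2, f = 109561/2
Verify: stationarity 2*(331/2) = 331 = mu; primal 331/2 + 331/2 = 331 >= 331; dual mu = 331 >= 0; complementary slackness 331*(331 - 331) = 0. All KKT conditions hold.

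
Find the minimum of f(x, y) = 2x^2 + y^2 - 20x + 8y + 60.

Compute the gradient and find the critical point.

f(x,y) = 2x^2 + y^2 - 20x + 8y + 60
df/dx = 4x + (-20) = 0  =>  x = 5
df/dy = 2y + (8) = 0  =>  y = -4
f(5, -4) = 2*(5)^2 + 1*(-4)^2 + -20*(5) + 8*(-4) + 60 = -6
Hessian is diagonal with entries 4, 2 > 0, so this is a minimum.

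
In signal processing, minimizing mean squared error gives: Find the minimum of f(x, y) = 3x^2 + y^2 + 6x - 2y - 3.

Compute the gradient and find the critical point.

f(x,y) = 3x^2 + y^2 + 6x - 2y - 3
df/dx = 6x + (6) = 0  =>  x = -1
df/dy = 2y + (-2) = 0  =>  y = 1
f(-1, 1) = 3*(-1)^2 + 1*(1)^2 + 6*(-1) + -2*(1) + -3 = -7
Hessian is diagonal with entries 6, 2 > 0, so this is a minimum.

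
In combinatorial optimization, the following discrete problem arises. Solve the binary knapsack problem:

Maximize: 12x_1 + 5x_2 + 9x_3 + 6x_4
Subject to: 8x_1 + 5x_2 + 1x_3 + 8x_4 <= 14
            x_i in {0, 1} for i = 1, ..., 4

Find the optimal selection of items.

Items: item 1 (v=12, w=8), item 2 (v=5, w=5), item 3 (v=9, w=1), item 4 (v=6, w=8)
Capacity: 14
Checking all 16 subsets (w = total weight, v = total value):
  {}: w = 0, v = 0
  {1}: w = 8, v = 12
  {2}: w = 5, v = 5
  {3}: w = 1, v = 9
  {4}: w = 8, v = 6
  {1, 2}: w = 13, v = 17
  {1, 3}: w = 9, v = 21
  {1, 4}: w = 16 > 14, infeasible
  {2, 3}: w = 6, v = 14
  {2, 4}: w = 13, v = 11
  {3, 4}: w = 9, v = 15
  {1, 2, 3}: w = 14, v = 26
  {1, 2, 4}: w = 21 > 14, infeasible
  {1, 3, 4}: w = 17 > 14, infeasible
  {2, 3, 4}: w = 14, v = 20
  {1, 2, 3, 4}: w = 22 > 14, infeasible
Best feasible subset: items [1, 2, 3]
Total weight: 14 <= 14, total value: 26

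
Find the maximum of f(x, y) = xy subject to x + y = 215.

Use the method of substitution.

Substitute y = 215 - x into f(x,y) = xy:
g(x) = x(215 - x) = 215x - x^2
g'(x) = 215 - 2x = 0  =>  x = 215/2
y = 215 - 215/2 = 215/2
Maximum value = (215/2) * (215/2) = 46225/4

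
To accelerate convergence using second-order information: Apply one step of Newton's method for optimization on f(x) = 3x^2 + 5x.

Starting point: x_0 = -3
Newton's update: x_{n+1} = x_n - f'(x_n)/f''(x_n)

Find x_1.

f(x) = 3x^2 + 5x
f'(x) = 6x + (5), f''(x) = 6
Newton step: x_1 = x_0 - f'(x_0)/f''(x_0)
f'(-3) = -13
x_1 = -3 - -13/6 = -5/6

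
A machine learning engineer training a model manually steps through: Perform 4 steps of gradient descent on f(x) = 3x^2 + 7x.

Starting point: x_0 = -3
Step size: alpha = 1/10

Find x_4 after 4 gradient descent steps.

f(x) = 3x^2 + 7x, f'(x) = 6x + (7)
Step 1: f'(-3) = -11, x_1 = -3 - 1/10 * -11 = -19/10
Step 2: f'(-19/10) = -22/5, x_2 = -19/10 - 1/10 * -22/5 = -73/50
Step 3: f'(-73/50) = -44/25, x_3 = -73/50 - 1/10 * -44/25 = -321/250
Step 4: f'(-321/250) = -88/125, x_4 = -321/250 - 1/10 * -88/125 = -1517/1250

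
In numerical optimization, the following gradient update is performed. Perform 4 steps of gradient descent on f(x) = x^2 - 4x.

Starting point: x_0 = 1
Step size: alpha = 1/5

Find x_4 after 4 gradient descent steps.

f(x) = x^2 - 4x, f'(x) = 2x + (-4)
Step 1: f'(1) = -2, x_1 = 1 - 1/5 * -2 = 7/5
Step 2: f'(7/5) = -6/5, x_2 = 7/5 - 1/5 * -6/5 = 41/25
Step 3: f'(41/25) = -18/25, x_3 = 41/25 - 1/5 * -18/25 = 223/125
Step 4: f'(223/125) = -54/125, x_4 = 223/125 - 1/5 * -54/125 = 1169/625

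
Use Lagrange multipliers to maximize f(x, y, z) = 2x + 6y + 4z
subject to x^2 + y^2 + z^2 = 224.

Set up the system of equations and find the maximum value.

Lagrange conditions: 2 = 2*lambda*x, 6 = 2*lambda*y, 4 = 2*lambda*z
So x:2 = y:6 = z:4, i.e. x = 2t, y = 6t, z = 4t
Constraint: t^2*(2^2 + 6^2 + 4^2) = 224
  t^2 * 56 = 224  =>  t = sqrt(4)
Maximum = 2*2t + 6*6t + 4*4t = 56*sqrt(4) = 112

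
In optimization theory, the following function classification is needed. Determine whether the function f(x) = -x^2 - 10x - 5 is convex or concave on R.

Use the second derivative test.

f(x) = -x^2 - 10x - 5
f'(x) = -2x - 10
f''(x) = -2
Since f''(x) = -2 < 0 for all x, f is concave on R.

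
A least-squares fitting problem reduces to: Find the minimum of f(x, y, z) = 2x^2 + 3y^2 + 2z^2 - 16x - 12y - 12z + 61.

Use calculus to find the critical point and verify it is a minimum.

f(x,y,z) = 2x^2 + 3y^2 + 2z^2 - 16x - 12y - 12z + 61
df/dx = 4x + (-16) = 0 => x = 4
df/dy = 6y + (-12) = 0 => y = 2
df/dz = 4z + (-12) = 0 => z = 3
f(4,2,3) = 2*(4)^2 + 3*(2)^2 + 2*(3)^2 + -16*(4) + -12*(2) + -12*(3) + 61 = -1
Hessian is diagonal with entries 4, 6, 4 > 0, confirmed minimum.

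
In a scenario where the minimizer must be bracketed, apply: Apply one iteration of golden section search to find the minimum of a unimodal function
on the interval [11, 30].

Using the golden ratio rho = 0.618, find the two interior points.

Golden section search on [11, 30].
Golden ratio rho = 0.618 (approx).
Interior points:
  x_1 = 11 + (1-0.618)*19 = 18.2580
  x_2 = 11 + 0.618*19 = 22.7420
Compare f(x_1) and f(x_2) to determine which subinterval to keep.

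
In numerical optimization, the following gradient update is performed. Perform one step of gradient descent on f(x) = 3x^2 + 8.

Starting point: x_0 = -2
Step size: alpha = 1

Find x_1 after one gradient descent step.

f(x) = 3x^2 + 8
f'(x) = 6x + 0
f'(-2) = 6*-2 + (0) = -12
x_1 = x_0 - alpha * f'(x_0) = -2 - 1 * -12 = 10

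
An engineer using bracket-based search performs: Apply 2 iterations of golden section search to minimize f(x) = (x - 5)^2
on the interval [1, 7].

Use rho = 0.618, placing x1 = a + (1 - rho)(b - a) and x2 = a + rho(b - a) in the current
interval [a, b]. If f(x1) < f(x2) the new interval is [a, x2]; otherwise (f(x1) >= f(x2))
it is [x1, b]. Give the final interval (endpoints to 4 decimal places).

Golden section search for min of f(x) = (x - 5)^2 on [1, 7].
Each step: x1 = a + (1 - rho)(b - a), x2 = a + rho(b - a); if f(x1) < f(x2) keep [a, x2], otherwise keep [x1, b].
Step 1: [1.0000, 7.0000], x1=3.2920 (f=2.9173), x2=4.7080 (f=0.0853); f(x1) > f(x2) => keep [3.2920, 7.0000]
Step 2: [3.2920, 7.0000], x1=4.7085 (f=0.0850), x2=5.5835 (f=0.3405); f(x1) < f(x2) => keep [3.2920, 5.5835]
Final interval: [3.2920, 5.5835]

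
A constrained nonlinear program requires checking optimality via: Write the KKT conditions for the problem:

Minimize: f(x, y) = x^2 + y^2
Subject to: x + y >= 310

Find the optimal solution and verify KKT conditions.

KKT conditions for min x^2 + y^2 s.t. x + y >= 310:
Stationarity: 2x = mu, 2y = mu
So x = y = mu/2.
Complementary slackness: mu*(x + y - 310) = 0
Primal feasibility: x + y >= 310; dual feasibility: mu >= 0
If mu = 0 then x = y = 0, but 0 + 0 < 310 is infeasible, so the constraint is active.
Constraint active: x + y = 2*(mu/2) = 310 => mu = 310
x = y = 155, f = 48050
Verify: stationarity 2*155 = 310 = mu; primal 155 + 155 = 310 >= 310; dual mu = 310 >= 0; complementary slackness 310*(310 - 310) = 0. All KKT conditions hold.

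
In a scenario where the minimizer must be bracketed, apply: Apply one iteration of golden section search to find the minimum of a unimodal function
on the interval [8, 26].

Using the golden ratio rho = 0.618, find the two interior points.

Golden section search on [8, 26].
Golden ratio rho = 0.618 (approx).
Interior points:
  x_1 = 8 + (1-0.618)*18 = 14.8760
  x_2 = 8 + 0.618*18 = 19.1240
Compare f(x_1) and f(x_2) to determine which subinterval to keep.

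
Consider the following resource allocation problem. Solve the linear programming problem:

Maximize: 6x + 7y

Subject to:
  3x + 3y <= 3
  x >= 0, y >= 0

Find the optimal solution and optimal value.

The feasible region has vertices at [(0, 0), (1, 0), (0, 1)].
Checking objective 6x + 7y at each vertex:
  (0, 0): 6*0 + 7*0 = 0
  (1, 0): 6*1 + 7*0 = 6
  (0, 1): 6*0 + 7*1 = 7
Maximum is 7 at (0, 1).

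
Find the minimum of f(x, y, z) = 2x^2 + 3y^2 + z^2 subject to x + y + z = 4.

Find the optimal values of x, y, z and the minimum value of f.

Using Lagrange multipliers on f = 2x^2 + 3y^2 + z^2 with constraint x + y + z = 4:
Conditions: 2*2*x = lambda, 2*3*y = lambda, 2*1*z = lambda
So x = lambda/4, y = lambda/6, z = lambda/2
Substituting into constraint: lambda * (11/12) = 4
lambda = 48/11
x = 12/11, y = 8/11, z = 24/11
Minimum value = 96/11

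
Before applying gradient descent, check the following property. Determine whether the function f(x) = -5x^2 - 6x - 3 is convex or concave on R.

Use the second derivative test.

f(x) = -5x^2 - 6x - 3
f'(x) = -10x - 6
f''(x) = -10
Since f''(x) = -10 < 0 for all x, f is concave on R.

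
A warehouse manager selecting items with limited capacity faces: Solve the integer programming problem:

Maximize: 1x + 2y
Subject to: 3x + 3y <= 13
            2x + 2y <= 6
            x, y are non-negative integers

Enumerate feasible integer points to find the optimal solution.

Constraint 1: 3x + 3y <= 13
Constraint 2: 2x + 2y <= 6
Feasible x range (need y >= 0): 0 <= x <= min(13/3, 6/2) => x in {0, ..., 3}.
Enumerate feasible integer points row by row (the coefficient of y is 2 > 0, so for each x the largest feasible y gives the best value):
  x = 0: y <= min((13 - 3*0)/3, (6 - 2*0)/2) => y in {0, ..., 3}; best 1*0 + 2*3 = 6
  x = 1: y <= min((13 - 3*1)/3, (6 - 2*1)/2) => y in {0, ..., 2}; best 1*1 + 2*2 = 5
  x = 2: y <= min((13 - 3*2)/3, (6 - 2*2)/2) => y in {0, ..., 1}; best 1*2 + 2*1 = 4
  x = 3: y <= min((13 - 3*3)/3, (6 - 2*3)/2) => y in {0}; best 1*3 + 2*0 = 3
The maximum 1x + 2y = 6 is achieved at x = 0, y = 3.
Check: 3*0 + 3*3 = 9 <= 13 and 2*0 + 2*3 = 6 <= 6.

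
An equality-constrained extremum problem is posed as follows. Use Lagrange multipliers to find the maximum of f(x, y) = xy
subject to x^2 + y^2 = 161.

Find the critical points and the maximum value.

Lagrange conditions: y = 2*lambda*x and x = 2*lambda*y
If x = 0 then y = 0, violating the constraint, so x, y != 0.
Dividing: y/x = x/y => x^2 = y^2 => y = x or y = -x
Constraint: 2x^2 = 161 => x^2 = 161/2 => x = +/-sqrt(161/2)
Critical points: (sqrt(161/2), sqrt(161/2)), (-sqrt(161/2), -sqrt(161/2)), (sqrt(161/2), -sqrt(161/2)), (-sqrt(161/2), sqrt(161/2))
  y = x:  xy = x^2 = 161/2  at (sqrt(161/2), sqrt(161/2)) and (-sqrt(161/2), -sqrt(161/2))
  y = -x: xy = -x^2 = -161/2 at (sqrt(161/2), -sqrt(161/2)) and (-sqrt(161/2), sqrt(161/2))
Maximum xy = 161/2 at (sqrt(161/2), sqrt(161/2)) and (-sqrt(161/2), -sqrt(161/2))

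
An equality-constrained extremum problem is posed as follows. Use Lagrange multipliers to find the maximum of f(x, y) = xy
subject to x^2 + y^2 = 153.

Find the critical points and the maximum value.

Lagrange conditions: y = 2*lambda*x and x = 2*lambda*y
If x = 0 then y = 0, violating the constraint, so x, y != 0.
Dividing: y/x = x/y => x^2 = y^2 => y = x or y = -x
Constraint: 2x^2 = 153 => x^2 = 153/2 => x = +/-sqrt(153/2)
Critical points: (sqrt(153/2), sqrt(153/2)), (-sqrt(153/2), -sqrt(153/2)), (sqrt(153/2), -sqrt(153/2)), (-sqrt(153/2), sqrt(153/2))
  y = x:  xy = x^2 = 153/2  at (sqrt(153/2), sqrt(153/2)) and (-sqrt(153/2), -sqrt(153/2))
  y = -x: xy = -x^2 = -153/2 at (sqrt(153/2), -sqrt(153/2)) and (-sqrt(153/2), sqrt(153/2))
Maximum xy = 153/2 at (sqrt(153/2), sqrt(153/2)) and (-sqrt(153/2), -sqrt(153/2))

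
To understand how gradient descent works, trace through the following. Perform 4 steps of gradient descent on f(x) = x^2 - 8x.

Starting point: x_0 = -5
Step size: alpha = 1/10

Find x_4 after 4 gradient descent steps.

f(x) = x^2 - 8x, f'(x) = 2x + (-8)
Step 1: f'(-5) = -18, x_1 = -5 - 1/10 * -18 = -16/5
Step 2: f'(-16/5) = -72/5, x_2 = -16/5 - 1/10 * -72/5 = -44/25
Step 3: f'(-44/25) = -288/25, x_3 = -44/25 - 1/10 * -288/25 = -76/125
Step 4: f'(-76/125) = -1152/125, x_4 = -76/125 - 1/10 * -1152/125 = 196/625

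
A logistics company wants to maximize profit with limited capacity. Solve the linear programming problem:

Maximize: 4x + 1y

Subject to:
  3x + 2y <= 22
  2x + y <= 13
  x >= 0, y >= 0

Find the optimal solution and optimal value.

Feasible vertices: (0, 0), (0, 11), (4, 5), (13/2, 0)
Objective 4x + 1y at each:
  (0, 0): 0
  (0, 11): 11
  (4, 5): 21
  (13/2, 0): 26
Maximum is 26 at (13/2, 0).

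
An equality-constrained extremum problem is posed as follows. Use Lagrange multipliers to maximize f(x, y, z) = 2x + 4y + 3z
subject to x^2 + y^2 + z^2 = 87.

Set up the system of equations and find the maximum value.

Lagrange conditions: 2 = 2*lambda*x, 4 = 2*lambda*y, 3 = 2*lambda*z
So x:2 = y:4 = z:3, i.e. x = 2t, y = 4t, z = 3t
Constraint: t^2*(2^2 + 4^2 + 3^2) = 87
  t^2 * 29 = 87  =>  t = sqrt(3)
Maximum = 2*2t + 4*4t + 3*3t = 29*sqrt(3) = sqrt(2523)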